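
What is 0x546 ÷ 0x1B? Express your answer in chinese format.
Convert 0x546 (hexadecimal) → 5×256 + 4×16 + 6 = 1350 (decimal)
Convert 0x1B (hexadecimal) → 1×16 + 11 = 27 (decimal)
Compute 1350 ÷ 27 = 50
Convert 50 (decimal) → 50 = 5×10 → 五十 (Chinese numeral)
五十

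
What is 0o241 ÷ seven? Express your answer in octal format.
Convert 0o241 (octal) → 2×64 + 4×8 + 1 = 161 (decimal)
Convert seven (English words) → 7 (decimal)
Compute 161 ÷ 7 = 23
Convert 23 (decimal) → 23 = 2×8 + 7 → 0o27 (octal)
0o27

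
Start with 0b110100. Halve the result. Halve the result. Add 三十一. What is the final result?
Convert 0b110100 (binary) → 32 + 16 + 4 = 52 (decimal)
Start: 52
52 ÷ 2 = 26
26 ÷ 2 = 13
Convert 三十一 (Chinese numeral) → 3×10 + 1 = 31 (decimal)
13 + 31 = 44
44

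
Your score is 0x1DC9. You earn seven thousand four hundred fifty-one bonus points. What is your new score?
Convert 0x1DC9 (hexadecimal) → 1×4096 + 13×256 + 12×16 + 9 = 7625 (decimal)
Convert seven thousand four hundred fifty-one (English words) → 7×1000 + 4×100 + 51 = 7451 (decimal)
Compute 7625 + 7451 = 15076
15076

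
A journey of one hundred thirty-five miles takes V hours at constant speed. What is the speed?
Convert one hundred thirty-five (English words) → 1×100 + 35 = 135 (decimal)
Convert V (Roman numeral) → 5 (decimal)
Compute 135 ÷ 5 = 27
27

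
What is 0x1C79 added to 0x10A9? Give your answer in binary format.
Convert 0x1C79 (hexadecimal) → 1×4096 + 12×256 + 7×16 + 9 = 7289 (decimal)
Convert 0x10A9 (hexadecimal) → 1×4096 + 10×16 + 9 = 4265 (decimal)
Compute 7289 + 4265 = 11554
Convert 11554 (decimal) → 11554 = 8192 + 2048 + 1024 + 256 + 32 + 2 → 0b10110100100010 (binary)
0b10110100100010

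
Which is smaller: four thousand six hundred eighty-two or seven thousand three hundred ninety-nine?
Convert four thousand six hundred eighty-two (English words) → 4×1000 + 6×100 + 82 = 4682 (decimal)
Convert seven thousand three hundred ninety-nine (English words) → 7×1000 + 3×100 + 99 = 7399 (decimal)
Compare 4682 vs 7399: smaller = 4682
4682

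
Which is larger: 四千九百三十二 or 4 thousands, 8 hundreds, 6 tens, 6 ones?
Convert 四千九百三十二 (Chinese numeral) → 4×1000 + 9×100 + 3×10 + 2 = 4932 (decimal)
Convert 4 thousands, 8 hundreds, 6 tens, 6 ones (place-value notation) → 4×1000 + 8×100 + 6×10 + 6 = 4866 (decimal)
Compare 4932 vs 4866: larger = 4932
4932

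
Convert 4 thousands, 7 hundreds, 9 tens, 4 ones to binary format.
Convert 4 thousands, 7 hundreds, 9 tens, 4 ones (place-value notation) → 4×1000 + 7×100 + 9×10 + 4 = 4794 (decimal)
Convert 4794 (decimal) → 4794 = 4096 + 512 + 128 + 32 + 16 + 8 + 2 → 0b1001010111010 (binary)
0b1001010111010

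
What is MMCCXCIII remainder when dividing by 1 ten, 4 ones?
Convert MMCCXCIII (Roman numeral) → 1000 + 1000 + 100 + 100 + 90 + 1 + 1 + 1 = 2293 (decimal)
Convert 1 ten, 4 ones (place-value notation) → 1×10 + 4 = 14 (decimal)
Compute 2293 mod 14 = 11
11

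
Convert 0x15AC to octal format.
Convert 0x15AC (hexadecimal) → 1×4096 + 5×256 + 10×16 + 12 = 5548 (decimal)
Convert 5548 (decimal) → 5548 = 1×4096 + 2×512 + 6×64 + 5×8 + 4 → 0o12654 (octal)
0o12654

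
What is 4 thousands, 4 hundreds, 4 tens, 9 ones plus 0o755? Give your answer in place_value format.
Convert 4 thousands, 4 hundreds, 4 tens, 9 ones (place-value notation) → 4×1000 + 4×100 + 4×10 + 9 = 4449 (decimal)
Convert 0o755 (octal) → 7×64 + 5×8 + 5 = 493 (decimal)
Compute 4449 + 493 = 4942
Convert 4942 (decimal) → 4942 = 4×1000 + 9×100 + 4×10 + 2 → 4 thousands, 9 hundreds, 4 tens, 2 ones (place-value notation)
4 thousands, 9 hundreds, 4 tens, 2 ones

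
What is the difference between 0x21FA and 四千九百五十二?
Convert 0x21FA (hexadecimal) → 2×4096 + 1×256 + 15×16 + 10 = 8698 (decimal)
Convert 四千九百五十二 (Chinese numeral) → 4×1000 + 9×100 + 5×10 + 2 = 4952 (decimal)
Difference: |8698 - 4952| = 3746
3746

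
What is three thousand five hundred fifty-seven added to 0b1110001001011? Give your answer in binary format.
Convert three thousand five hundred fifty-seven (English words) → 3×1000 + 5×100 + 57 = 3557 (decimal)
Convert 0b1110001001011 (binary) → 4096 + 2048 + 1024 + 64 + 8 + 2 + 1 = 7243 (decimal)
Compute 3557 + 7243 = 10800
Convert 10800 (decimal) → 10800 = 8192 + 2048 + 512 + 32 + 16 → 0b10101000110000 (binary)
0b10101000110000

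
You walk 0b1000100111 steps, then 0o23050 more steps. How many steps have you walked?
Convert 0b1000100111 (binary) → 512 + 32 + 4 + 2 + 1 = 551 (decimal)
Convert 0o23050 (octal) → 2×4096 + 3×512 + 5×8 = 9768 (decimal)
Compute 551 + 9768 = 10319
10319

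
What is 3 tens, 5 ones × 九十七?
Convert 3 tens, 5 ones (place-value notation) → 3×10 + 5 = 35 (decimal)
Convert 九十七 (Chinese numeral) → 9×10 + 7 = 97 (decimal)
Compute 35 × 97 = 3395
3395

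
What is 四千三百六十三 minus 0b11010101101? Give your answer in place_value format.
Convert 四千三百六十三 (Chinese numeral) → 4×1000 + 3×100 + 6×10 + 3 = 4363 (decimal)
Convert 0b11010101101 (binary) → 1024 + 512 + 128 + 32 + 8 + 4 + 1 = 1709 (decimal)
Compute 4363 - 1709 = 2654
Convert 2654 (decimal) → 2654 = 2×1000 + 6×100 + 5×10 + 4 → 2 thousands, 6 hundreds, 5 tens, 4 ones (place-value notation)
2 thousands, 6 hundreds, 5 tens, 4 ones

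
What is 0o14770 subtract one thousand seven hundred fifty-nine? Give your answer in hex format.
Convert 0o14770 (octal) → 1×4096 + 4×512 + 7×64 + 7×8 = 6648 (decimal)
Convert one thousand seven hundred fifty-nine (English words) → 1×1000 + 7×100 + 59 = 1759 (decimal)
Compute 6648 - 1759 = 4889
Convert 4889 (decimal) → 4889 = 1×4096 + 3×256 + 1×16 + 9 → 0x1319 (hexadecimal)
0x1319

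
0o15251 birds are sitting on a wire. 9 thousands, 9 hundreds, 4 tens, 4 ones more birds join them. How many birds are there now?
Convert 0o15251 (octal) → 1×4096 + 5×512 + 2×64 + 5×8 + 1 = 6825 (decimal)
Convert 9 thousands, 9 hundreds, 4 tens, 4 ones (place-value notation) → 9×1000 + 9×100 + 4×10 + 4 = 9944 (decimal)
Compute 6825 + 9944 = 16769
16769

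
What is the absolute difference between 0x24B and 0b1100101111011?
Convert 0x24B (hexadecimal) → 2×256 + 4×16 + 11 = 587 (decimal)
Convert 0b1100101111011 (binary) → 4096 + 2048 + 256 + 64 + 32 + 16 + 8 + 2 + 1 = 6523 (decimal)
Compute |587 - 6523| = 5936
5936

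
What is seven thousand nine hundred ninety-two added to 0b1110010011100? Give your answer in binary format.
Convert seven thousand nine hundred ninety-two (English words) → 7×1000 + 9×100 + 92 = 7992 (decimal)
Convert 0b1110010011100 (binary) → 4096 + 2048 + 1024 + 128 + 16 + 8 + 4 = 7324 (decimal)
Compute 7992 + 7324 = 15316
Convert 15316 (decimal) → 15316 = 8192 + 4096 + 2048 + 512 + 256 + 128 + 64 + 16 + 4 → 0b11101111010100 (binary)
0b11101111010100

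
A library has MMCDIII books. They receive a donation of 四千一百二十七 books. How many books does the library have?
Convert MMCDIII (Roman numeral) → 1000 + 1000 + 400 + 1 + 1 + 1 = 2403 (decimal)
Convert 四千一百二十七 (Chinese numeral) → 4×1000 + 1×100 + 2×10 + 7 = 4127 (decimal)
Compute 2403 + 4127 = 6530
6530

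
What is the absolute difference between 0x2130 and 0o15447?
Convert 0x2130 (hexadecimal) → 2×4096 + 1×256 + 3×16 = 8496 (decimal)
Convert 0o15447 (octal) → 1×4096 + 5×512 + 4×64 + 4×8 + 7 = 6951 (decimal)
Compute |8496 - 6951| = 1545
1545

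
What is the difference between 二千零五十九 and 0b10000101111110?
Convert 二千零五十九 (Chinese numeral) → 2×1000 + 5×10 + 9 = 2059 (decimal)
Convert 0b10000101111110 (binary) → 8192 + 256 + 64 + 32 + 16 + 8 + 4 + 2 = 8574 (decimal)
Difference: |2059 - 8574| = 6515
6515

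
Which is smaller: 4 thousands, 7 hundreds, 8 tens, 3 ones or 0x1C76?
Convert 4 thousands, 7 hundreds, 8 tens, 3 ones (place-value notation) → 4×1000 + 7×100 + 8×10 + 3 = 4783 (decimal)
Convert 0x1C76 (hexadecimal) → 1×4096 + 12×256 + 7×16 + 6 = 7286 (decimal)
Compare 4783 vs 7286: smaller = 4783
4783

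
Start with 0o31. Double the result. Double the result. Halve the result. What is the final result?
Convert 0o31 (octal) → 3×8 + 1 = 25 (decimal)
Start: 25
25 × 2 = 50
50 × 2 = 100
100 ÷ 2 = 50
50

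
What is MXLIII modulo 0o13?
Convert MXLIII (Roman numeral) → 1000 + 40 + 1 + 1 + 1 = 1043 (decimal)
Convert 0o13 (octal) → 1×8 + 3 = 11 (decimal)
Compute 1043 mod 11 = 9
9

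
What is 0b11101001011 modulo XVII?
Convert 0b11101001011 (binary) → 1024 + 512 + 256 + 64 + 8 + 2 + 1 = 1867 (decimal)
Convert XVII (Roman numeral) → 10 + 5 + 1 + 1 = 17 (decimal)
Compute 1867 mod 17 = 14
14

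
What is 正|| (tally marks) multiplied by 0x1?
Convert 正|| (tally marks) → 5 + 2 = 7 (decimal)
Convert 0x1 (hexadecimal) → 1 (decimal)
Compute 7 × 1 = 7
7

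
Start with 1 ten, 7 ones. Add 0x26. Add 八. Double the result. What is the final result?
Convert 1 ten, 7 ones (place-value notation) → 1×10 + 7 = 17 (decimal)
Start: 17
Convert 0x26 (hexadecimal) → 2×16 + 6 = 38 (decimal)
17 + 38 = 55
Convert 八 (Chinese numeral) → 8 (decimal)
55 + 8 = 63
63 × 2 = 126
126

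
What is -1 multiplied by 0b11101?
Convert 0b11101 (binary) → 16 + 8 + 4 + 1 = 29 (decimal)
Compute -1 × 29 = -29
-29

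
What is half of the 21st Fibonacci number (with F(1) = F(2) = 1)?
The 21st Fibonacci number (with F(1) = F(2) = 1) = 10946
Compute 10946 ÷ 2 = 5473
5473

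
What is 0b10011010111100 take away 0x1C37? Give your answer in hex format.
Convert 0b10011010111100 (binary) → 8192 + 1024 + 512 + 128 + 32 + 16 + 8 + 4 = 9916 (decimal)
Convert 0x1C37 (hexadecimal) → 1×4096 + 12×256 + 3×16 + 7 = 7223 (decimal)
Compute 9916 - 7223 = 2693
Convert 2693 (decimal) → 2693 = 10×256 + 8×16 + 5 → 0xA85 (hexadecimal)
0xA85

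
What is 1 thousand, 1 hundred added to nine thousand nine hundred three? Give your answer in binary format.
Convert 1 thousand, 1 hundred (place-value notation) → 1×1000 + 1×100 = 1100 (decimal)
Convert nine thousand nine hundred three (English words) → 9×1000 + 9×100 + 3 = 9903 (decimal)
Compute 1100 + 9903 = 11003
Convert 11003 (decimal) → 11003 = 8192 + 2048 + 512 + 128 + 64 + 32 + 16 + 8 + 2 + 1 → 0b10101011111011 (binary)
0b10101011111011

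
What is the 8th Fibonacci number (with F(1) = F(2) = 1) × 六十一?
Convert the 8th Fibonacci number (with F(1) = F(2) = 1) (Fibonacci index) → 1, 1, 2, 3, 5, 8, 13, 21 → 21 (decimal)
Convert 六十一 (Chinese numeral) → 6×10 + 1 = 61 (decimal)
Compute 21 × 61 = 1281
1281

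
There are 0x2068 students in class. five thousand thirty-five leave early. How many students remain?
Convert 0x2068 (hexadecimal) → 2×4096 + 6×16 + 8 = 8296 (decimal)
Convert five thousand thirty-five (English words) → 5×1000 + 35 = 5035 (decimal)
Compute 8296 - 5035 = 3261
3261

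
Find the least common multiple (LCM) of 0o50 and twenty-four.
Convert 0o50 (octal) → 5×8 = 40 (decimal)
Convert twenty-four (English words) → 24 (decimal)
Compute lcm(40, 24) = 120
120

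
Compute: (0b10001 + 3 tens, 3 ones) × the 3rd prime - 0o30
Convert 0b10001 (binary) → 16 + 1 = 17 (decimal)
Convert 3 tens, 3 ones (place-value notation) → 3×10 + 3 = 33 (decimal)
Convert the 3rd prime (prime index) → 5 (decimal)
Convert 0o30 (octal) → 3×8 = 24 (decimal)
Expression in decimal: (17 + 33) × 5 - 24
Parentheses first: 17 + 33 = 50
Multiply: 50 × 5 = 250
Subtract: 250 - 24 = 226
226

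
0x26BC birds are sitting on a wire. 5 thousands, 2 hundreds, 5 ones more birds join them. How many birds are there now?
Convert 0x26BC (hexadecimal) → 2×4096 + 6×256 + 11×16 + 12 = 9916 (decimal)
Convert 5 thousands, 2 hundreds, 5 ones (place-value notation) → 5×1000 + 2×100 + 5 = 5205 (decimal)
Compute 9916 + 5205 = 15121
15121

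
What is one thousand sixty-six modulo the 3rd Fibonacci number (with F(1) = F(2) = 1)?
Convert one thousand sixty-six (English words) → 1×1000 + 66 = 1066 (decimal)
Convert the 3rd Fibonacci number (with F(1) = F(2) = 1) (Fibonacci index) → 1, 1, 2 → 2 (decimal)
Compute 1066 mod 2 = 0
0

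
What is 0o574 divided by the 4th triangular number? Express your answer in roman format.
Convert 0o574 (octal) → 5×64 + 7×8 + 4 = 380 (decimal)
Convert the 4th triangular number (triangular index) → 4×5/2 = 10 (decimal)
Compute 380 ÷ 10 = 38
Convert 38 (decimal) → 38 = 10 + 10 + 10 + 5 + 1 + 1 + 1 → XXXVIII (Roman numeral)
XXXVIII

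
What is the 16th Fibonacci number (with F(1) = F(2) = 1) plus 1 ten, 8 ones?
The 16th Fibonacci number (with F(1) = F(2) = 1) = 987
Convert 1 ten, 8 ones (place-value notation) → 1×10 + 8 = 18 (decimal)
Compute 987 + 18 = 1005
1005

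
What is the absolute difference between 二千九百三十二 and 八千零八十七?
Convert 二千九百三十二 (Chinese numeral) → 2×1000 + 9×100 + 3×10 + 2 = 2932 (decimal)
Convert 八千零八十七 (Chinese numeral) → 8×1000 + 8×10 + 7 = 8087 (decimal)
Compute |2932 - 8087| = 5155
5155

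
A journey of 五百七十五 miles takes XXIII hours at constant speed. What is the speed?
Convert 五百七十五 (Chinese numeral) → 5×100 + 7×10 + 5 = 575 (decimal)
Convert XXIII (Roman numeral) → 10 + 10 + 1 + 1 + 1 = 23 (decimal)
Compute 575 ÷ 23 = 25
25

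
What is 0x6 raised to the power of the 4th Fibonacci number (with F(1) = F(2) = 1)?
Convert 0x6 (hexadecimal) → 6 (decimal)
Convert the 4th Fibonacci number (with F(1) = F(2) = 1) (Fibonacci index) → 1, 1, 2, 3 → 3 (decimal)
Compute 6 ^ 3 = 216
216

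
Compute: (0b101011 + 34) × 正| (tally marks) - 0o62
Convert 0b101011 (binary) → 32 + 8 + 2 + 1 = 43 (decimal)
Convert 正| (tally marks) → 5 + 1 = 6 (decimal)
Convert 0o62 (octal) → 6×8 + 2 = 50 (decimal)
Expression in decimal: (43 + 34) × 6 - 50
Parentheses first: 43 + 34 = 77
Multiply: 77 × 6 = 462
Subtract: 462 - 50 = 412
412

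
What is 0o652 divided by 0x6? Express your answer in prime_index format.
Convert 0o652 (octal) → 6×64 + 5×8 + 2 = 426 (decimal)
Convert 0x6 (hexadecimal) → 6 (decimal)
Compute 426 ÷ 6 = 71
Convert 71 (decimal) → the 20th prime (prime index)
the 20th prime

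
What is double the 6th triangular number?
The 6th triangular number = 6×7/2 = 21
Compute 21 × 2 = 42
42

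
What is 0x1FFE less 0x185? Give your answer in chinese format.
Convert 0x1FFE (hexadecimal) → 1×4096 + 15×256 + 15×16 + 14 = 8190 (decimal)
Convert 0x185 (hexadecimal) → 1×256 + 8×16 + 5 = 389 (decimal)
Compute 8190 - 389 = 7801
Convert 7801 (decimal) → 7801 = 7×1000 + 8×100 + 1 → 七千八百零一 (Chinese numeral)
七千八百零一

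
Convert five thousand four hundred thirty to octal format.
Convert five thousand four hundred thirty (English words) → 5×1000 + 4×100 + 30 = 5430 (decimal)
Convert 5430 (decimal) → 5430 = 1×4096 + 2×512 + 4×64 + 6×8 + 6 → 0o12466 (octal)
0o12466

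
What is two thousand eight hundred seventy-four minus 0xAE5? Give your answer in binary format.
Convert two thousand eight hundred seventy-four (English words) → 2×1000 + 8×100 + 74 = 2874 (decimal)
Convert 0xAE5 (hexadecimal) → 10×256 + 14×16 + 5 = 2789 (decimal)
Compute 2874 - 2789 = 85
Convert 85 (decimal) → 85 = 64 + 16 + 4 + 1 → 0b1010101 (binary)
0b1010101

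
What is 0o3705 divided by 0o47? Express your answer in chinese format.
Convert 0o3705 (octal) → 3×512 + 7×64 + 5 = 1989 (decimal)
Convert 0o47 (octal) → 4×8 + 7 = 39 (decimal)
Compute 1989 ÷ 39 = 51
Convert 51 (decimal) → 51 = 5×10 + 1 → 五十一 (Chinese numeral)
五十一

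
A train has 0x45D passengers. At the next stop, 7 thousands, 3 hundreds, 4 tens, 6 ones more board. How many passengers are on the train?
Convert 0x45D (hexadecimal) → 4×256 + 5×16 + 13 = 1117 (decimal)
Convert 7 thousands, 3 hundreds, 4 tens, 6 ones (place-value notation) → 7×1000 + 3×100 + 4×10 + 6 = 7346 (decimal)
Compute 1117 + 7346 = 8463
8463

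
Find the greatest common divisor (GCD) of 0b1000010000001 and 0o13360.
Convert 0b1000010000001 (binary) → 4096 + 128 + 1 = 4225 (decimal)
Convert 0o13360 (octal) → 1×4096 + 3×512 + 3×64 + 6×8 = 5872 (decimal)
Compute gcd(4225, 5872) = 1
1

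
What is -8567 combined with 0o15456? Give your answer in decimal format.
Convert 0o15456 (octal) → 1×4096 + 5×512 + 4×64 + 5×8 + 6 = 6958 (decimal)
Compute -8567 + 6958 = -1609
-1609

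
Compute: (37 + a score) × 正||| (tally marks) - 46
Convert a score (colloquial) → 20 (decimal)
Convert 正||| (tally marks) → 5 + 3 = 8 (decimal)
Expression in decimal: (37 + 20) × 8 - 46
Parentheses first: 37 + 20 = 57
Multiply: 57 × 8 = 456
Subtract: 456 - 46 = 410
410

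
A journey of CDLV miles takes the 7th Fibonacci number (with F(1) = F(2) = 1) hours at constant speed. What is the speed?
Convert CDLV (Roman numeral) → 400 + 50 + 5 = 455 (decimal)
Convert the 7th Fibonacci number (with F(1) = F(2) = 1) (Fibonacci index) → 1, 1, 2, 3, 5, 8, 13 → 13 (decimal)
Compute 455 ÷ 13 = 35
35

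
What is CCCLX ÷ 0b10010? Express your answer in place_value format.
Convert CCCLX (Roman numeral) → 100 + 100 + 100 + 50 + 10 = 360 (decimal)
Convert 0b10010 (binary) → 16 + 2 = 18 (decimal)
Compute 360 ÷ 18 = 20
Convert 20 (decimal) → 20 = 2×10 → 2 tens (place-value notation)
2 tens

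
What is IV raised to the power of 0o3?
Convert IV (Roman numeral) → 4 (decimal)
Convert 0o3 (octal) → 3 (decimal)
Compute 4 ^ 3 = 64
64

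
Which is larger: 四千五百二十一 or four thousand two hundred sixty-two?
Convert 四千五百二十一 (Chinese numeral) → 4×1000 + 5×100 + 2×10 + 1 = 4521 (decimal)
Convert four thousand two hundred sixty-two (English words) → 4×1000 + 2×100 + 62 = 4262 (decimal)
Compare 4521 vs 4262: larger = 4521
4521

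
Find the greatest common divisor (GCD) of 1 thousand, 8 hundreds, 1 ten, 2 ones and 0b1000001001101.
Convert 1 thousand, 8 hundreds, 1 ten, 2 ones (place-value notation) → 1×1000 + 8×100 + 1×10 + 2 = 1812 (decimal)
Convert 0b1000001001101 (binary) → 4096 + 64 + 8 + 4 + 1 = 4173 (decimal)
Compute gcd(1812, 4173) = 3
3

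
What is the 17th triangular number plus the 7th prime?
The 17th triangular number = 17×18/2 = 153
Convert the 7th prime (prime index) → 17 (decimal)
Compute 153 + 17 = 170
170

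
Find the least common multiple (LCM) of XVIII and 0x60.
Convert XVIII (Roman numeral) → 10 + 5 + 1 + 1 + 1 = 18 (decimal)
Convert 0x60 (hexadecimal) → 6×16 = 96 (decimal)
Compute lcm(18, 96) = 288
288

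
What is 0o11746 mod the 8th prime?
Convert 0o11746 (octal) → 1×4096 + 1×512 + 7×64 + 4×8 + 6 = 5094 (decimal)
Convert the 8th prime (prime index) → 19 (decimal)
Compute 5094 mod 19 = 2
2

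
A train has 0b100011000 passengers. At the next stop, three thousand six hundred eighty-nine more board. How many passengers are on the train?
Convert 0b100011000 (binary) → 256 + 16 + 8 = 280 (decimal)
Convert three thousand six hundred eighty-nine (English words) → 3×1000 + 6×100 + 89 = 3689 (decimal)
Compute 280 + 3689 = 3969
3969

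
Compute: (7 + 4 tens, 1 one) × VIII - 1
Convert 4 tens, 1 one (place-value notation) → 4×10 + 1 = 41 (decimal)
Convert VIII (Roman numeral) → 5 + 1 + 1 + 1 = 8 (decimal)
Expression in decimal: (7 + 41) × 8 - 1
Parentheses first: 7 + 41 = 48
Multiply: 48 × 8 = 384
Subtract: 384 - 1 = 383
383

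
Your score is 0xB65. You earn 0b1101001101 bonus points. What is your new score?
Convert 0xB65 (hexadecimal) → 11×256 + 6×16 + 5 = 2917 (decimal)
Convert 0b1101001101 (binary) → 512 + 256 + 64 + 8 + 4 + 1 = 845 (decimal)
Compute 2917 + 845 = 3762
3762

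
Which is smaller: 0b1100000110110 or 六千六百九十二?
Convert 0b1100000110110 (binary) → 4096 + 2048 + 32 + 16 + 4 + 2 = 6198 (decimal)
Convert 六千六百九十二 (Chinese numeral) → 6×1000 + 6×100 + 9×10 + 2 = 6692 (decimal)
Compare 6198 vs 6692: smaller = 6198
6198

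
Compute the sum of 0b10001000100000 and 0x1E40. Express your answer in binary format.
Convert 0b10001000100000 (binary) → 8192 + 512 + 32 = 8736 (decimal)
Convert 0x1E40 (hexadecimal) → 1×4096 + 14×256 + 4×16 = 7744 (decimal)
Compute 8736 + 7744 = 16480
Convert 16480 (decimal) → 16480 = 16384 + 64 + 32 → 0b100000001100000 (binary)
0b100000001100000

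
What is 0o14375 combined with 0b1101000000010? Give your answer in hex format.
Convert 0o14375 (octal) → 1×4096 + 4×512 + 3×64 + 7×8 + 5 = 6397 (decimal)
Convert 0b1101000000010 (binary) → 4096 + 2048 + 512 + 2 = 6658 (decimal)
Compute 6397 + 6658 = 13055
Convert 13055 (decimal) → 13055 = 3×4096 + 2×256 + 15×16 + 15 → 0x32FF (hexadecimal)
0x32FF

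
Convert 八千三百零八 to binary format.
Convert 八千三百零八 (Chinese numeral) → 8×1000 + 3×100 + 8 = 8308 (decimal)
Convert 8308 (decimal) → 8308 = 8192 + 64 + 32 + 16 + 4 → 0b10000001110100 (binary)
0b10000001110100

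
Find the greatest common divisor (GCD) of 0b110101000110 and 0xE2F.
Convert 0b110101000110 (binary) → 2048 + 1024 + 256 + 64 + 4 + 2 = 3398 (decimal)
Convert 0xE2F (hexadecimal) → 14×256 + 2×16 + 15 = 3631 (decimal)
Compute gcd(3398, 3631) = 1
1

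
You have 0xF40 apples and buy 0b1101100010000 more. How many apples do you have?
Convert 0xF40 (hexadecimal) → 15×256 + 4×16 = 3904 (decimal)
Convert 0b1101100010000 (binary) → 4096 + 2048 + 512 + 256 + 16 = 6928 (decimal)
Compute 3904 + 6928 = 10832
10832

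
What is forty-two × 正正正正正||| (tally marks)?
Convert forty-two (English words) → 42 (decimal)
Convert 正正正正正||| (tally marks) → 5 + 5 + 5 + 5 + 5 + 3 = 28 (decimal)
Compute 42 × 28 = 1176
1176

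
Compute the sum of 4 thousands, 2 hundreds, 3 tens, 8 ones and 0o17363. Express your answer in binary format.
Convert 4 thousands, 2 hundreds, 3 tens, 8 ones (place-value notation) → 4×1000 + 2×100 + 3×10 + 8 = 4238 (decimal)
Convert 0o17363 (octal) → 1×4096 + 7×512 + 3×64 + 6×8 + 3 = 7923 (decimal)
Compute 4238 + 7923 = 12161
Convert 12161 (decimal) → 12161 = 8192 + 2048 + 1024 + 512 + 256 + 128 + 1 → 0b10111110000001 (binary)
0b10111110000001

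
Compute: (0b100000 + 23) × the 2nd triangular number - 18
Convert 0b100000 (binary) → 32 (decimal)
Convert the 2nd triangular number (triangular index) → 2×3/2 = 3 (decimal)
Expression in decimal: (32 + 23) × 3 - 18
Parentheses first: 32 + 23 = 55
Multiply: 55 × 3 = 165
Subtract: 165 - 18 = 147
147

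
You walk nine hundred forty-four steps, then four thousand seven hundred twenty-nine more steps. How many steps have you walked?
Convert nine hundred forty-four (English words) → 9×100 + 44 = 944 (decimal)
Convert four thousand seven hundred twenty-nine (English words) → 4×1000 + 7×100 + 29 = 4729 (decimal)
Compute 944 + 4729 = 5673
5673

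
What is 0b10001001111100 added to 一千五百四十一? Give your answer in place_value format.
Convert 0b10001001111100 (binary) → 8192 + 512 + 64 + 32 + 16 + 8 + 4 = 8828 (decimal)
Convert 一千五百四十一 (Chinese numeral) → 1×1000 + 5×100 + 4×10 + 1 = 1541 (decimal)
Compute 8828 + 1541 = 10369
Convert 10369 (decimal) → 10369 = 10×1000 + 3×100 + 6×10 + 9 → 10 thousands, 3 hundreds, 6 tens, 9 ones (place-value notation)
10 thousands, 3 hundreds, 6 tens, 9 ones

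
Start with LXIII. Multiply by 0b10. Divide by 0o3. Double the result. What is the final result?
Convert LXIII (Roman numeral) → 50 + 10 + 1 + 1 + 1 = 63 (decimal)
Start: 63
Convert 0b10 (binary) → 2 (decimal)
63 × 2 = 126
Convert 0o3 (octal) → 3 (decimal)
126 ÷ 3 = 42
42 × 2 = 84
84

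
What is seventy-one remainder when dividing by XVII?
Convert seventy-one (English words) → 71 (decimal)
Convert XVII (Roman numeral) → 10 + 5 + 1 + 1 = 17 (decimal)
Compute 71 mod 17 = 3
3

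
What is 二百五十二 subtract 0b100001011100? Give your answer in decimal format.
Convert 二百五十二 (Chinese numeral) → 2×100 + 5×10 + 2 = 252 (decimal)
Convert 0b100001011100 (binary) → 2048 + 64 + 16 + 8 + 4 = 2140 (decimal)
Compute 252 - 2140 = -1888
-1888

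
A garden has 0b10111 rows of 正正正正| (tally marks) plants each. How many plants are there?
Convert 正正正正| (tally marks) → 5 + 5 + 5 + 5 + 1 = 21 (decimal)
Convert 0b10111 (binary) → 16 + 4 + 2 + 1 = 23 (decimal)
Compute 21 × 23 = 483
483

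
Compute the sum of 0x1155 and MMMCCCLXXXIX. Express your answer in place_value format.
Convert 0x1155 (hexadecimal) → 1×4096 + 1×256 + 5×16 + 5 = 4437 (decimal)
Convert MMMCCCLXXXIX (Roman numeral) → 1000 + 1000 + 1000 + 100 + 100 + 100 + 50 + 10 + 10 + 10 + 9 = 3389 (decimal)
Compute 4437 + 3389 = 7826
Convert 7826 (decimal) → 7826 = 7×1000 + 8×100 + 2×10 + 6 → 7 thousands, 8 hundreds, 2 tens, 6 ones (place-value notation)
7 thousands, 8 hundreds, 2 tens, 6 ones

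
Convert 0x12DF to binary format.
Convert 0x12DF (hexadecimal) → 1×4096 + 2×256 + 13×16 + 15 = 4831 (decimal)
Convert 4831 (decimal) → 4831 = 4096 + 512 + 128 + 64 + 16 + 8 + 4 + 2 + 1 → 0b1001011011111 (binary)
0b1001011011111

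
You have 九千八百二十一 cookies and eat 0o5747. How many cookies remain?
Convert 九千八百二十一 (Chinese numeral) → 9×1000 + 8×100 + 2×10 + 1 = 9821 (decimal)
Convert 0o5747 (octal) → 5×512 + 7×64 + 4×8 + 7 = 3047 (decimal)
Compute 9821 - 3047 = 6774
6774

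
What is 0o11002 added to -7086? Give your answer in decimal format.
Convert 0o11002 (octal) → 1×4096 + 1×512 + 2 = 4610 (decimal)
Compute 4610 + -7086 = -2476
-2476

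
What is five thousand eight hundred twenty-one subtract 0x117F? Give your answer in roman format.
Convert five thousand eight hundred twenty-one (English words) → 5×1000 + 8×100 + 21 = 5821 (decimal)
Convert 0x117F (hexadecimal) → 1×4096 + 1×256 + 7×16 + 15 = 4479 (decimal)
Compute 5821 - 4479 = 1342
Convert 1342 (decimal) → 1342 = 1000 + 100 + 100 + 100 + 40 + 1 + 1 → MCCCXLII (Roman numeral)
MCCCXLII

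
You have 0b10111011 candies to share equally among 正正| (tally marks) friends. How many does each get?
Convert 0b10111011 (binary) → 128 + 32 + 16 + 8 + 2 + 1 = 187 (decimal)
Convert 正正| (tally marks) → 5 + 5 + 1 = 11 (decimal)
Compute 187 ÷ 11 = 17
17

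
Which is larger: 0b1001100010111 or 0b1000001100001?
Convert 0b1001100010111 (binary) → 4096 + 512 + 256 + 16 + 4 + 2 + 1 = 4887 (decimal)
Convert 0b1000001100001 (binary) → 4096 + 64 + 32 + 1 = 4193 (decimal)
Compare 4887 vs 4193: larger = 4887
4887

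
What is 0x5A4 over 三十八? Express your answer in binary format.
Convert 0x5A4 (hexadecimal) → 5×256 + 10×16 + 4 = 1444 (decimal)
Convert 三十八 (Chinese numeral) → 3×10 + 8 = 38 (decimal)
Compute 1444 ÷ 38 = 38
Convert 38 (decimal) → 38 = 32 + 4 + 2 → 0b100110 (binary)
0b100110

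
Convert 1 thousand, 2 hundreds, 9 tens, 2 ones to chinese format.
Convert 1 thousand, 2 hundreds, 9 tens, 2 ones (place-value notation) → 1×1000 + 2×100 + 9×10 + 2 = 1292 (decimal)
Convert 1292 (decimal) → 1292 = 1×1000 + 2×100 + 9×10 + 2 → 一千二百九十二 (Chinese numeral)
一千二百九十二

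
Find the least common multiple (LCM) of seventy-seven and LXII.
Convert seventy-seven (English words) → 77 (decimal)
Convert LXII (Roman numeral) → 50 + 10 + 1 + 1 = 62 (decimal)
Compute lcm(77, 62) = 4774
4774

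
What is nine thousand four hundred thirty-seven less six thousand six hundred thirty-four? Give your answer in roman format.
Convert nine thousand four hundred thirty-seven (English words) → 9×1000 + 4×100 + 37 = 9437 (decimal)
Convert six thousand six hundred thirty-four (English words) → 6×1000 + 6×100 + 34 = 6634 (decimal)
Compute 9437 - 6634 = 2803
Convert 2803 (decimal) → 2803 = 1000 + 1000 + 500 + 100 + 100 + 100 + 1 + 1 + 1 → MMDCCCIII (Roman numeral)
MMDCCCIII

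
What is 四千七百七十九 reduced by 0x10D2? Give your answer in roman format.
Convert 四千七百七十九 (Chinese numeral) → 4×1000 + 7×100 + 7×10 + 9 = 4779 (decimal)
Convert 0x10D2 (hexadecimal) → 1×4096 + 13×16 + 2 = 4306 (decimal)
Compute 4779 - 4306 = 473
Convert 473 (decimal) → 473 = 400 + 50 + 10 + 10 + 1 + 1 + 1 → CDLXXIII (Roman numeral)
CDLXXIII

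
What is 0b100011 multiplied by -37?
Convert 0b100011 (binary) → 32 + 2 + 1 = 35 (decimal)
Compute 35 × -37 = -1295
-1295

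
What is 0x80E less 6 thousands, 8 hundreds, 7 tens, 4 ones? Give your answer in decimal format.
Convert 0x80E (hexadecimal) → 8×256 + 14 = 2062 (decimal)
Convert 6 thousands, 8 hundreds, 7 tens, 4 ones (place-value notation) → 6×1000 + 8×100 + 7×10 + 4 = 6874 (decimal)
Compute 2062 - 6874 = -4812
-4812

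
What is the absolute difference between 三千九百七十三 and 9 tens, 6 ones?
Convert 三千九百七十三 (Chinese numeral) → 3×1000 + 9×100 + 7×10 + 3 = 3973 (decimal)
Convert 9 tens, 6 ones (place-value notation) → 9×10 + 6 = 96 (decimal)
Compute |3973 - 96| = 3877
3877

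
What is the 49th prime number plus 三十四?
The 49th prime number = 227
Convert 三十四 (Chinese numeral) → 3×10 + 4 = 34 (decimal)
Compute 227 + 34 = 261
261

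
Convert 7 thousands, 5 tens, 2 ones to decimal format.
Convert 7 thousands, 5 tens, 2 ones (place-value notation) → 7×1000 + 5×10 + 2 = 7052 (decimal)
7052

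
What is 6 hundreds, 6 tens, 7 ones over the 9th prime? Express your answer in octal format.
Convert 6 hundreds, 6 tens, 7 ones (place-value notation) → 6×100 + 6×10 + 7 = 667 (decimal)
Convert the 9th prime (prime index) → 23 (decimal)
Compute 667 ÷ 23 = 29
Convert 29 (decimal) → 29 = 3×8 + 5 → 0o35 (octal)
0o35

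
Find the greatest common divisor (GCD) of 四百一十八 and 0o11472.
Convert 四百一十八 (Chinese numeral) → 4×100 + 1×10 + 8 = 418 (decimal)
Convert 0o11472 (octal) → 1×4096 + 1×512 + 4×64 + 7×8 + 2 = 4922 (decimal)
Compute gcd(418, 4922) = 2
2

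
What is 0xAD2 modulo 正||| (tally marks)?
Convert 0xAD2 (hexadecimal) → 10×256 + 13×16 + 2 = 2770 (decimal)
Convert 正||| (tally marks) → 5 + 3 = 8 (decimal)
Compute 2770 mod 8 = 2
2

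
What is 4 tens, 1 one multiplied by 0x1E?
Convert 4 tens, 1 one (place-value notation) → 4×10 + 1 = 41 (decimal)
Convert 0x1E (hexadecimal) → 1×16 + 14 = 30 (decimal)
Compute 41 × 30 = 1230
1230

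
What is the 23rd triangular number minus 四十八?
The 23rd triangular number = 23×24/2 = 276
Convert 四十八 (Chinese numeral) → 4×10 + 8 = 48 (decimal)
Compute 276 - 48 = 228
228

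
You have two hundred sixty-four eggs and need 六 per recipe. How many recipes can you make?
Convert two hundred sixty-four (English words) → 2×100 + 64 = 264 (decimal)
Convert 六 (Chinese numeral) → 6 (decimal)
Compute 264 ÷ 6 = 44
44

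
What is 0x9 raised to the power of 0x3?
Convert 0x9 (hexadecimal) → 9 (decimal)
Convert 0x3 (hexadecimal) → 3 (decimal)
Compute 9 ^ 3 = 729
729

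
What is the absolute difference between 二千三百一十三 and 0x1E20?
Convert 二千三百一十三 (Chinese numeral) → 2×1000 + 3×100 + 1×10 + 3 = 2313 (decimal)
Convert 0x1E20 (hexadecimal) → 1×4096 + 14×256 + 2×16 = 7712 (decimal)
Compute |2313 - 7712| = 5399
5399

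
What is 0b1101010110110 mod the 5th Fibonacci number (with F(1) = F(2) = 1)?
Convert 0b1101010110110 (binary) → 4096 + 2048 + 512 + 128 + 32 + 16 + 4 + 2 = 6838 (decimal)
Convert the 5th Fibonacci number (with F(1) = F(2) = 1) (Fibonacci index) → 1, 1, 2, 3, 5 → 5 (decimal)
Compute 6838 mod 5 = 3
3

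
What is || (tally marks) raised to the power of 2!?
Convert || (tally marks) → 2 (decimal)
Convert 2! (factorial) → 2 (decimal)
Compute 2 ^ 2 = 4
4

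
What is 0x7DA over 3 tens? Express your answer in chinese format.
Convert 0x7DA (hexadecimal) → 7×256 + 13×16 + 10 = 2010 (decimal)
Convert 3 tens (place-value notation) → 3×10 = 30 (decimal)
Compute 2010 ÷ 30 = 67
Convert 67 (decimal) → 67 = 6×10 + 7 → 六十七 (Chinese numeral)
六十七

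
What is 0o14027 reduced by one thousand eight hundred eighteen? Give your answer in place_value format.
Convert 0o14027 (octal) → 1×4096 + 4×512 + 2×8 + 7 = 6167 (decimal)
Convert one thousand eight hundred eighteen (English words) → 1×1000 + 8×100 + 18 = 1818 (decimal)
Compute 6167 - 1818 = 4349
Convert 4349 (decimal) → 4349 = 4×1000 + 3×100 + 4×10 + 9 → 4 thousands, 3 hundreds, 4 tens, 9 ones (place-value notation)
4 thousands, 3 hundreds, 4 tens, 9 ones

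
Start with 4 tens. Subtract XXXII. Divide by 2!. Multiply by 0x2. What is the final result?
Convert 4 tens (place-value notation) → 4×10 = 40 (decimal)
Start: 40
Convert XXXII (Roman numeral) → 10 + 10 + 10 + 1 + 1 = 32 (decimal)
40 - 32 = 8
Convert 2! (factorial) → 2 (decimal)
8 ÷ 2 = 4
Convert 0x2 (hexadecimal) → 2 (decimal)
4 × 2 = 8
8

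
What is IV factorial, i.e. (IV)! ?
Convert IV (Roman numeral) → 4 (decimal)
Compute 4! = 24
24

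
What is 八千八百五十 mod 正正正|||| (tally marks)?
Convert 八千八百五十 (Chinese numeral) → 8×1000 + 8×100 + 5×10 = 8850 (decimal)
Convert 正正正|||| (tally marks) → 5 + 5 + 5 + 4 = 19 (decimal)
Compute 8850 mod 19 = 15
15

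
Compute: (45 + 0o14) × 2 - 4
Convert 0o14 (octal) → 1×8 + 4 = 12 (decimal)
Expression in decimal: (45 + 12) × 2 - 4
Parentheses first: 45 + 12 = 57
Multiply: 57 × 2 = 114
Subtract: 114 - 4 = 110
110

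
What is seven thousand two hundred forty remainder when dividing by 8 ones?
Convert seven thousand two hundred forty (English words) → 7×1000 + 2×100 + 40 = 7240 (decimal)
Convert 8 ones (place-value notation) → 8 (decimal)
Compute 7240 mod 8 = 0
0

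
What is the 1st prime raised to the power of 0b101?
Convert the 1st prime (prime index) → 2 (decimal)
Convert 0b101 (binary) → 4 + 1 = 5 (decimal)
Compute 2 ^ 5 = 32
32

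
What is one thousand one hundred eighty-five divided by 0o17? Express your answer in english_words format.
Convert one thousand one hundred eighty-five (English words) → 1×1000 + 1×100 + 85 = 1185 (decimal)
Convert 0o17 (octal) → 1×8 + 7 = 15 (decimal)
Compute 1185 ÷ 15 = 79
Convert 79 (decimal) → seventy-nine (English words)
seventy-nine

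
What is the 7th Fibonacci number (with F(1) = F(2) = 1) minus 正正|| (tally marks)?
The 7th Fibonacci number (with F(1) = F(2) = 1): 1, 1, 2, 3, 5, 8, 13 → 13
Convert 正正|| (tally marks) → 5 + 5 + 2 = 12 (decimal)
Compute 13 - 12 = 1
1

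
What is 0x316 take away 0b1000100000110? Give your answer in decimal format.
Convert 0x316 (hexadecimal) → 3×256 + 1×16 + 6 = 790 (decimal)
Convert 0b1000100000110 (binary) → 4096 + 256 + 4 + 2 = 4358 (decimal)
Compute 790 - 4358 = -3568
-3568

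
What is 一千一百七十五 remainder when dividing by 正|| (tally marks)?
Convert 一千一百七十五 (Chinese numeral) → 1×1000 + 1×100 + 7×10 + 5 = 1175 (decimal)
Convert 正|| (tally marks) → 5 + 2 = 7 (decimal)
Compute 1175 mod 7 = 6
6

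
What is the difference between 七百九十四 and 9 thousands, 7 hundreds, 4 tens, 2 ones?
Convert 七百九十四 (Chinese numeral) → 7×100 + 9×10 + 4 = 794 (decimal)
Convert 9 thousands, 7 hundreds, 4 tens, 2 ones (place-value notation) → 9×1000 + 7×100 + 4×10 + 2 = 9742 (decimal)
Difference: |794 - 9742| = 8948
8948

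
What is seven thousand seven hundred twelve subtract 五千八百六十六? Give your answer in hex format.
Convert seven thousand seven hundred twelve (English words) → 7×1000 + 7×100 + 12 = 7712 (decimal)
Convert 五千八百六十六 (Chinese numeral) → 5×1000 + 8×100 + 6×10 + 6 = 5866 (decimal)
Compute 7712 - 5866 = 1846
Convert 1846 (decimal) → 1846 = 7×256 + 3×16 + 6 → 0x736 (hexadecimal)
0x736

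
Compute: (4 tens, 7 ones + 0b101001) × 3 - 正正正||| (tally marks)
Convert 4 tens, 7 ones (place-value notation) → 4×10 + 7 = 47 (decimal)
Convert 0b101001 (binary) → 32 + 8 + 1 = 41 (decimal)
Convert 正正正||| (tally marks) → 5 + 5 + 5 + 3 = 18 (decimal)
Expression in decimal: (47 + 41) × 3 - 18
Parentheses first: 47 + 41 = 88
Multiply: 88 × 3 = 264
Subtract: 264 - 18 = 246
246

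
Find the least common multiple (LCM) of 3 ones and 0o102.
Convert 3 ones (place-value notation) → 3 (decimal)
Convert 0o102 (octal) → 1×64 + 2 = 66 (decimal)
Compute lcm(3, 66) = 66
66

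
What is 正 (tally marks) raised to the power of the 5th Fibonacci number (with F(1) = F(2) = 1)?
Convert 正 (tally marks) → 5 (decimal)
Convert the 5th Fibonacci number (with F(1) = F(2) = 1) (Fibonacci index) → 1, 1, 2, 3, 5 → 5 (decimal)
Compute 5 ^ 5 = 3125
3125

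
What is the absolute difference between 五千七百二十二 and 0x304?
Convert 五千七百二十二 (Chinese numeral) → 5×1000 + 7×100 + 2×10 + 2 = 5722 (decimal)
Convert 0x304 (hexadecimal) → 3×256 + 4 = 772 (decimal)
Compute |5722 - 772| = 4950
4950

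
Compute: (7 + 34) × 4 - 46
Parentheses first: 7 + 34 = 41
Multiply: 41 × 4 = 164
Subtract: 164 - 46 = 118
118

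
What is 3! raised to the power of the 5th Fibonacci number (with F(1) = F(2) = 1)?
Convert 3! (factorial) → 6 (decimal)
Convert the 5th Fibonacci number (with F(1) = F(2) = 1) (Fibonacci index) → 1, 1, 2, 3, 5 → 5 (decimal)
Compute 6 ^ 5 = 7776
7776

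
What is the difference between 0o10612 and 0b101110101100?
Convert 0o10612 (octal) → 1×4096 + 6×64 + 1×8 + 2 = 4490 (decimal)
Convert 0b101110101100 (binary) → 2048 + 512 + 256 + 128 + 32 + 8 + 4 = 2988 (decimal)
Difference: |4490 - 2988| = 1502
1502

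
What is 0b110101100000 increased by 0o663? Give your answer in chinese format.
Convert 0b110101100000 (binary) → 2048 + 1024 + 256 + 64 + 32 = 3424 (decimal)
Convert 0o663 (octal) → 6×64 + 6×8 + 3 = 435 (decimal)
Compute 3424 + 435 = 3859
Convert 3859 (decimal) → 3859 = 3×1000 + 8×100 + 5×10 + 9 → 三千八百五十九 (Chinese numeral)
三千八百五十九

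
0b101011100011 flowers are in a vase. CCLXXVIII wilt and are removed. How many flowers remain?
Convert 0b101011100011 (binary) → 2048 + 512 + 128 + 64 + 32 + 2 + 1 = 2787 (decimal)
Convert CCLXXVIII (Roman numeral) → 100 + 100 + 50 + 10 + 10 + 5 + 1 + 1 + 1 = 278 (decimal)
Compute 2787 - 278 = 2509
2509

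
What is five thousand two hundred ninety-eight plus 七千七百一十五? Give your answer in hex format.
Convert five thousand two hundred ninety-eight (English words) → 5×1000 + 2×100 + 98 = 5298 (decimal)
Convert 七千七百一十五 (Chinese numeral) → 7×1000 + 7×100 + 1×10 + 5 = 7715 (decimal)
Compute 5298 + 7715 = 13013
Convert 13013 (decimal) → 13013 = 3×4096 + 2×256 + 13×16 + 5 → 0x32D5 (hexadecimal)
0x32D5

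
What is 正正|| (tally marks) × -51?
Convert 正正|| (tally marks) → 5 + 5 + 2 = 12 (decimal)
Compute 12 × -51 = -612
-612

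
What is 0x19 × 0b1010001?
Convert 0x19 (hexadecimal) → 1×16 + 9 = 25 (decimal)
Convert 0b1010001 (binary) → 64 + 16 + 1 = 81 (decimal)
Compute 25 × 81 = 2025
2025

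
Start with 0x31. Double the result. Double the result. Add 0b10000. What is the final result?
Convert 0x31 (hexadecimal) → 3×16 + 1 = 49 (decimal)
Start: 49
49 × 2 = 98
98 × 2 = 196
Convert 0b10000 (binary) → 16 (decimal)
196 + 16 = 212
212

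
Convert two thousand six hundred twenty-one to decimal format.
Convert two thousand six hundred twenty-one (English words) → 2×1000 + 6×100 + 21 = 2621 (decimal)
2621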